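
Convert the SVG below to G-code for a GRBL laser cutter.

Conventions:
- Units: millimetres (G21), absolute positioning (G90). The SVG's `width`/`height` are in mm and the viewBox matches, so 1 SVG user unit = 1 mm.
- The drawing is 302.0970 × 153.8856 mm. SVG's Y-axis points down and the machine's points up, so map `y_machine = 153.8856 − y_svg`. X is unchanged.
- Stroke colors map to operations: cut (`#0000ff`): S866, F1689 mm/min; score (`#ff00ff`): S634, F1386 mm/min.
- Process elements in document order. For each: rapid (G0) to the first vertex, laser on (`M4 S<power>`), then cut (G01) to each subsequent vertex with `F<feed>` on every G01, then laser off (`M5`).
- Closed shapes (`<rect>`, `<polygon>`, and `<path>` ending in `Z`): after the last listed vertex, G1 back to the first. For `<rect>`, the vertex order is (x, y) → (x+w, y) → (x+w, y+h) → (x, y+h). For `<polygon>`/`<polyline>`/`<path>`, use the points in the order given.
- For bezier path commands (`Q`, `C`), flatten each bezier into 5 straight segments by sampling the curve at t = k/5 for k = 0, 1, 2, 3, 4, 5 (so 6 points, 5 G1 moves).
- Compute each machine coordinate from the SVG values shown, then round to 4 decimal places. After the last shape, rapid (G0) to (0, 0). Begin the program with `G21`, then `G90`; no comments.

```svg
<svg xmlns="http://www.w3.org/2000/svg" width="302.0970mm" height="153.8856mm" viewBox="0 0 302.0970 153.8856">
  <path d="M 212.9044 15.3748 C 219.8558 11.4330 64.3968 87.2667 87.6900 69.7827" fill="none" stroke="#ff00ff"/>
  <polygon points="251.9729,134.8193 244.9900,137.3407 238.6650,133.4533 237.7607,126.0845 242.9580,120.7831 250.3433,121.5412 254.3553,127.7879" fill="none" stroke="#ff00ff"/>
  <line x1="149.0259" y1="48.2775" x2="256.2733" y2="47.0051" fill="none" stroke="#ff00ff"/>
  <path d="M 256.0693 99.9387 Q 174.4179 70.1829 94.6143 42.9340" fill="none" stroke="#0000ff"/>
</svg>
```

Since the viewBox matches the mm dimensions, user units are millimetres directly. The only transform is the Y-flip y_m = 153.8856 − y_svg.

Shape 1 is a cubic bezier drawn with `<path>`. Its stroke #ff00ff means score at S634, F1386. After flipping Y the toolpath is (212.9044,138.5108) → (200.3153,132.6876) → (165.1235,116.0267) → (123.7048,96.8366) → (92.4350,83.4259) → (87.6900,84.1029).

Shape 2 is a regular polygon drawn with `<polygon>`. Its stroke #ff00ff means score at S634, F1386. After flipping Y the toolpath is (251.9729,19.0663) → (244.9900,16.5449) → (238.6650,20.4323) → (237.7607,27.8011) → (242.9580,33.1025) → (250.3433,32.3444) → (254.3553,26.0977) → (251.9729,19.0663), returning to the start.

Shape 3 is a line segment drawn with `<line>`. Its stroke #ff00ff means score at S634, F1386. After flipping Y the toolpath is (149.0259,105.6081) → (256.2733,106.8805).

Shape 4 is a quadratic bezier drawn with `<path>`. Its stroke #0000ff means cut at S866, F1689. After flipping Y the toolpath is (256.0693,53.9469) → (223.4827,65.7489) → (191.0438,77.3504) → (158.7528,88.7514) → (126.6097,99.9518) → (94.6143,110.9516).

G21
G90
G0 X212.9044 Y138.5108
M4 S634
G01 X200.3153 Y132.6876 F1386
G01 X165.1235 Y116.0267 F1386
G01 X123.7048 Y96.8366 F1386
G01 X92.4350 Y83.4259 F1386
G01 X87.6900 Y84.1029 F1386
M5
G0 X251.9729 Y19.0663
M4 S634
G01 X244.9900 Y16.5449 F1386
G01 X238.6650 Y20.4323 F1386
G01 X237.7607 Y27.8011 F1386
G01 X242.9580 Y33.1025 F1386
G01 X250.3433 Y32.3444 F1386
G01 X254.3553 Y26.0977 F1386
G01 X251.9729 Y19.0663 F1386
M5
G0 X149.0259 Y105.6081
M4 S634
G01 X256.2733 Y106.8805 F1386
M5
G0 X256.0693 Y53.9469
M4 S866
G01 X223.4827 Y65.7489 F1689
G01 X191.0438 Y77.3504 F1689
G01 X158.7528 Y88.7514 F1689
G01 X126.6097 Y99.9518 F1689
G01 X94.6143 Y110.9516 F1689
M5
G0 X0.0000 Y0.0000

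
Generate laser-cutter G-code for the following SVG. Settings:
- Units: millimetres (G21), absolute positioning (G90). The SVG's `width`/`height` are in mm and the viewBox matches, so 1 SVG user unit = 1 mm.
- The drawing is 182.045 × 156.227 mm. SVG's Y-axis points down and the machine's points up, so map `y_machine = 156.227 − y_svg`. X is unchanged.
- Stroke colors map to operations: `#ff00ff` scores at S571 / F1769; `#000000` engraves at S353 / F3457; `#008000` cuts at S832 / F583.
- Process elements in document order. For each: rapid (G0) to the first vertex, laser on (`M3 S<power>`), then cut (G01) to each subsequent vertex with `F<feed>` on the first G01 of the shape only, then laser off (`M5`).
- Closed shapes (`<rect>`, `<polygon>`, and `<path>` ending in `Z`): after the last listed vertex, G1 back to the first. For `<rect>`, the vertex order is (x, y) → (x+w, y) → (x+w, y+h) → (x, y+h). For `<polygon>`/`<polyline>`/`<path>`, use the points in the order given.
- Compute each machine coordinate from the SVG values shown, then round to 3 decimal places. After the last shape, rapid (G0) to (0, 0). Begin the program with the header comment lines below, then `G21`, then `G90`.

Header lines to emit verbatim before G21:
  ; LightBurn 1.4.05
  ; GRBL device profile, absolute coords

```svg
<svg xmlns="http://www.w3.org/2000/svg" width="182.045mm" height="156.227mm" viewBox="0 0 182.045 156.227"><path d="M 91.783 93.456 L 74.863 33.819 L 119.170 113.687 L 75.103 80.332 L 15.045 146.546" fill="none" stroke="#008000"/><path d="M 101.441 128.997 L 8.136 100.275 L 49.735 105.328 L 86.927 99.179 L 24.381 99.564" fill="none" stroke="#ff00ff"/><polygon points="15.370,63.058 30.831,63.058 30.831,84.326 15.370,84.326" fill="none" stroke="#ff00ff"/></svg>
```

Since the viewBox matches the mm dimensions, user units are millimetres directly. The only transform is the Y-flip y_m = 156.227 − y_svg.

Shape 1 is a open polyline drawn with `<path>`. Its stroke #008000 means cut at S832, F583. After flipping Y the toolpath is (91.783,62.771) → (74.863,122.408) → (119.170,42.540) → (75.103,75.895) → (15.045,9.681).

Shape 2 is a open polyline drawn with `<path>`. Its stroke #ff00ff means score at S571, F1769. After flipping Y the toolpath is (101.441,27.230) → (8.136,55.952) → (49.735,50.899) → (86.927,57.048) → (24.381,56.663).

Shape 3 is a rectangle drawn with `<polygon>`. Its stroke #ff00ff means score at S571, F1769. After flipping Y the toolpath is (15.370,93.169) → (30.831,93.169) → (30.831,71.901) → (15.370,71.901) → (15.370,93.169), returning to the start.

; LightBurn 1.4.05
; GRBL device profile, absolute coords
G21
G90
G0 X91.783 Y62.771
M3 S832
G01 X74.863 Y122.408 F583
G01 X119.170 Y42.540
G01 X75.103 Y75.895
G01 X15.045 Y9.681
M5
G0 X101.441 Y27.230
M3 S571
G01 X8.136 Y55.952 F1769
G01 X49.735 Y50.899
G01 X86.927 Y57.048
G01 X24.381 Y56.663
M5
G0 X15.370 Y93.169
M3 S571
G01 X30.831 Y93.169 F1769
G01 X30.831 Y71.901
G01 X15.370 Y71.901
G01 X15.370 Y93.169
M5
G0 X0.000 Y0.000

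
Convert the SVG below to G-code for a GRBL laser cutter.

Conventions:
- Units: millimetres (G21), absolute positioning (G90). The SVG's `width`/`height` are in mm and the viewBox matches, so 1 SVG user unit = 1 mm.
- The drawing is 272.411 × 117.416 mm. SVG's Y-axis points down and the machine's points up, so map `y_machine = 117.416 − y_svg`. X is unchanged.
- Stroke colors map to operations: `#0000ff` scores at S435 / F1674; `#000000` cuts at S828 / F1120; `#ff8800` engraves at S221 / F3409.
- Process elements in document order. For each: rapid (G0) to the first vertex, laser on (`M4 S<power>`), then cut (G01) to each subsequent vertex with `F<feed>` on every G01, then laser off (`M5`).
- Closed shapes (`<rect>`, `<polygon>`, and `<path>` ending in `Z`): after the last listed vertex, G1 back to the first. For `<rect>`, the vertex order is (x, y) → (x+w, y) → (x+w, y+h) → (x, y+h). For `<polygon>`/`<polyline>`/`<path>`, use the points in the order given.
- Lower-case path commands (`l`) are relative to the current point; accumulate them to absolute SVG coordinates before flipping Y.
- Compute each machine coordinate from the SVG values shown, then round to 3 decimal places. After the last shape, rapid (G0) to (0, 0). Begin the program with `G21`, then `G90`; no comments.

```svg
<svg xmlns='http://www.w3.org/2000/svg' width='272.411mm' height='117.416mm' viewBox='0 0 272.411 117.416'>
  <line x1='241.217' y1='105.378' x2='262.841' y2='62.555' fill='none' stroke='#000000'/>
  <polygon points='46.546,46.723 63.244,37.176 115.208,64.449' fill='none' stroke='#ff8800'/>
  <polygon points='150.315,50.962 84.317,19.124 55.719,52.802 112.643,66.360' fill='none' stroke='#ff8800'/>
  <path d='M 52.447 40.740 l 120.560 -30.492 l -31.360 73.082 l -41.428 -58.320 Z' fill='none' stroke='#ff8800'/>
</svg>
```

Since the viewBox matches the mm dimensions, user units are millimetres directly. The only transform is the Y-flip y_m = 117.416 − y_svg.

Shape 1 is a line segment drawn with `<line>`. Its stroke #000000 means cut at S828, F1120. After flipping Y the toolpath is (241.217,12.038) → (262.841,54.861).

Shape 2 is a closed polygon drawn with `<polygon>`. Its stroke #ff8800 means engrave at S221, F3409. After flipping Y the toolpath is (46.546,70.693) → (63.244,80.240) → (115.208,52.967) → (46.546,70.693), returning to the start.

Shape 3 is a closed polygon drawn with `<polygon>`. Its stroke #ff8800 means engrave at S221, F3409. After flipping Y the toolpath is (150.315,66.454) → (84.317,98.292) → (55.719,64.614) → (112.643,51.056) → (150.315,66.454), returning to the start.

Shape 4 is a closed polygon drawn with `<path>`. Its stroke #ff8800 means engrave at S221, F3409. After flipping Y the toolpath is (52.447,76.676) → (173.007,107.168) → (141.647,34.086) → (100.219,92.406) → (52.447,76.676), returning to the start.

G21
G90
G0 X241.217 Y12.038
M4 S828
G01 X262.841 Y54.861 F1120
M5
G0 X46.546 Y70.693
M4 S221
G01 X63.244 Y80.240 F3409
G01 X115.208 Y52.967 F3409
G01 X46.546 Y70.693 F3409
M5
G0 X150.315 Y66.454
M4 S221
G01 X84.317 Y98.292 F3409
G01 X55.719 Y64.614 F3409
G01 X112.643 Y51.056 F3409
G01 X150.315 Y66.454 F3409
M5
G0 X52.447 Y76.676
M4 S221
G01 X173.007 Y107.168 F3409
G01 X141.647 Y34.086 F3409
G01 X100.219 Y92.406 F3409
G01 X52.447 Y76.676 F3409
M5
G0 X0.000 Y0.000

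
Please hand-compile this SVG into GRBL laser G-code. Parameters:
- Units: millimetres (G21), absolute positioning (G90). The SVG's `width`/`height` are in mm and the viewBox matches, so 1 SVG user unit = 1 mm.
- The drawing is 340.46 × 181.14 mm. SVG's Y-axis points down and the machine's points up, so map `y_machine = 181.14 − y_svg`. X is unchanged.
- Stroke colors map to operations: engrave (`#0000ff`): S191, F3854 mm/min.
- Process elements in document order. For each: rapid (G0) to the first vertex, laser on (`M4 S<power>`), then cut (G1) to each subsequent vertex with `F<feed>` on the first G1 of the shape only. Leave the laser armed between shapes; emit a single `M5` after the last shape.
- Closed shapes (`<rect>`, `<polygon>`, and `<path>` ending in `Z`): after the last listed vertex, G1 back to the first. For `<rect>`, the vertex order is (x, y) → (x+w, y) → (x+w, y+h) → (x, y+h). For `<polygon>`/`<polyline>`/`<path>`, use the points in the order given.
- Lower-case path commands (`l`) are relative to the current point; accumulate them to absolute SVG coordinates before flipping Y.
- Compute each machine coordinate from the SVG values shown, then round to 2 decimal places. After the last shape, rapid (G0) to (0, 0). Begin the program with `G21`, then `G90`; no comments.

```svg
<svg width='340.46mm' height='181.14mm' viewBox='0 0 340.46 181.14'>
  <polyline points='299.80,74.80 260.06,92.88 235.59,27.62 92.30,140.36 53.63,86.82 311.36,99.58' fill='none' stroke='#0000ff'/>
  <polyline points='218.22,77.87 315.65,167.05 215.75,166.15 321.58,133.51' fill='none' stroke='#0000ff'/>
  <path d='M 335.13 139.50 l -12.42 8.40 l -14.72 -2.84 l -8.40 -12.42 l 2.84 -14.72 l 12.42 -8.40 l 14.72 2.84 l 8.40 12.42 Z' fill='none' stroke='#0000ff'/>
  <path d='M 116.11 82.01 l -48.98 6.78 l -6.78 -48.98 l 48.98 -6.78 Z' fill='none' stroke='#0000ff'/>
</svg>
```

G21
G90
G0 X299.80 Y106.34
M4 S191
G1 X260.06 Y88.26 F3854
G1 X235.59 Y153.52
G1 X92.30 Y40.78
G1 X53.63 Y94.32
G1 X311.36 Y81.56
G0 X218.22 Y103.27
M4 S191
G1 X315.65 Y14.09 F3854
G1 X215.75 Y14.99
G1 X321.58 Y47.63
G0 X335.13 Y41.64
M4 S191
G1 X322.71 Y33.24 F3854
G1 X307.99 Y36.08
G1 X299.59 Y48.50
G1 X302.43 Y63.22
G1 X314.85 Y71.62
G1 X329.57 Y68.78
G1 X337.97 Y56.36
G1 X335.13 Y41.64
G0 X116.11 Y99.13
M4 S191
G1 X67.13 Y92.35 F3854
G1 X60.35 Y141.33
G1 X109.33 Y148.11
G1 X116.11 Y99.13
M5
G0 X0.00 Y0.00

1 u = 1 mm; y_m = 181.14 − y.

[1] `<polyline>` open polyline, #0000ff→engrave S191 F3854: (299.80,106.34) → (260.06,88.26) → (235.59,153.52) → (92.30,40.78) → (53.63,94.32) → (311.36,81.56)

[2] `<polyline>` open polyline, #0000ff→engrave S191 F3854: (218.22,103.27) → (315.65,14.09) → (215.75,14.99) → (321.58,47.63)

[3] `<path>` regular polygon, #0000ff→engrave S191 F3854: (335.13,41.64) → (322.71,33.24) → (307.99,36.08) → (299.59,48.50) → (302.43,63.22) → (314.85,71.62) → (329.57,68.78) → (337.97,56.36) → (335.13,41.64) (closed)

[4] `<path>` regular polygon, #0000ff→engrave S191 F3854: (116.11,99.13) → (67.13,92.35) → (60.35,141.33) → (109.33,148.11) → (116.11,99.13) (closed)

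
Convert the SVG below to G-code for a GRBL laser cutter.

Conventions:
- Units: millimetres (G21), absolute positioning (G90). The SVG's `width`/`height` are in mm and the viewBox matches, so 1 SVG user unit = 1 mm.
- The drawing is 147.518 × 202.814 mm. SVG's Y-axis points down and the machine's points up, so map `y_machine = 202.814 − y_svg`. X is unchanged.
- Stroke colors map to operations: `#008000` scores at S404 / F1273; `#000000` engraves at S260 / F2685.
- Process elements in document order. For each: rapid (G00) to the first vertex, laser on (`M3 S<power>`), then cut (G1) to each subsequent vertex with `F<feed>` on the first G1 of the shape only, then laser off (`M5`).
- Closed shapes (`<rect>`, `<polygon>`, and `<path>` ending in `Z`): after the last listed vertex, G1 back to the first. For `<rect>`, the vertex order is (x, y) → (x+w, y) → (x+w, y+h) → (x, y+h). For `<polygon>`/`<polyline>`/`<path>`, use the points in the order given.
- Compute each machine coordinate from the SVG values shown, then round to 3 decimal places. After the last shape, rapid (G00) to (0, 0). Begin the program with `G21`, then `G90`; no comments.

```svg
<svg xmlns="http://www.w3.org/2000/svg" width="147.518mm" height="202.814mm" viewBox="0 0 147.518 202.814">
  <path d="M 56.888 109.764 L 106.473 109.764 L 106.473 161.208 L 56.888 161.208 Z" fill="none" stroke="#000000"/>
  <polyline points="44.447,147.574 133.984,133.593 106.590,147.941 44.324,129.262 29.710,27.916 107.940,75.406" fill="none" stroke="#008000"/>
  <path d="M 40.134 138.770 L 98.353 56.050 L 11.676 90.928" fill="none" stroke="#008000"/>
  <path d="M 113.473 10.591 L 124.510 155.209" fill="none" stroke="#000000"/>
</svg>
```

G21
G90
G00 X56.888 Y93.050
M3 S260
G1 X106.473 Y93.050 F2685
G1 X106.473 Y41.606
G1 X56.888 Y41.606
G1 X56.888 Y93.050
M5
G00 X44.447 Y55.240
M3 S404
G1 X133.984 Y69.221 F1273
G1 X106.590 Y54.873
G1 X44.324 Y73.552
G1 X29.710 Y174.898
G1 X107.940 Y127.408
M5
G00 X40.134 Y64.044
M3 S404
G1 X98.353 Y146.764 F1273
G1 X11.676 Y111.886
M5
G00 X113.473 Y192.223
M3 S260
G1 X124.510 Y47.605 F2685
M5
G00 X0.000 Y0.000

viewBox `0 0 147.518 202.814` with mm width/height → 1 unit = 1 mm. Flip: y_m = 202.814 − y_svg.

**Shape 1** — `<path>` rectangle, stroke `#000000` → engrave (S260, F2685). Machine vertices: (56.888,93.050) → (106.473,93.050) → (106.473,41.606) → (56.888,41.606) → (56.888,93.050). Closed: final G1 returns to the first vertex.

**Shape 2** — `<polyline>` open polyline, stroke `#008000` → score (S404, F1273). Machine vertices: (44.447,55.240) → (133.984,69.221) → (106.590,54.873) → (44.324,73.552) → (29.710,174.898) → (107.940,127.408). Open path.

**Shape 3** — `<path>` open polyline, stroke `#008000` → score (S404, F1273). Machine vertices: (40.134,64.044) → (98.353,146.764) → (11.676,111.886). Open path.

**Shape 4** — `<path>` line segment, stroke `#000000` → engrave (S260, F2685). Machine vertices: (113.473,192.223) → (124.510,47.605). Open path.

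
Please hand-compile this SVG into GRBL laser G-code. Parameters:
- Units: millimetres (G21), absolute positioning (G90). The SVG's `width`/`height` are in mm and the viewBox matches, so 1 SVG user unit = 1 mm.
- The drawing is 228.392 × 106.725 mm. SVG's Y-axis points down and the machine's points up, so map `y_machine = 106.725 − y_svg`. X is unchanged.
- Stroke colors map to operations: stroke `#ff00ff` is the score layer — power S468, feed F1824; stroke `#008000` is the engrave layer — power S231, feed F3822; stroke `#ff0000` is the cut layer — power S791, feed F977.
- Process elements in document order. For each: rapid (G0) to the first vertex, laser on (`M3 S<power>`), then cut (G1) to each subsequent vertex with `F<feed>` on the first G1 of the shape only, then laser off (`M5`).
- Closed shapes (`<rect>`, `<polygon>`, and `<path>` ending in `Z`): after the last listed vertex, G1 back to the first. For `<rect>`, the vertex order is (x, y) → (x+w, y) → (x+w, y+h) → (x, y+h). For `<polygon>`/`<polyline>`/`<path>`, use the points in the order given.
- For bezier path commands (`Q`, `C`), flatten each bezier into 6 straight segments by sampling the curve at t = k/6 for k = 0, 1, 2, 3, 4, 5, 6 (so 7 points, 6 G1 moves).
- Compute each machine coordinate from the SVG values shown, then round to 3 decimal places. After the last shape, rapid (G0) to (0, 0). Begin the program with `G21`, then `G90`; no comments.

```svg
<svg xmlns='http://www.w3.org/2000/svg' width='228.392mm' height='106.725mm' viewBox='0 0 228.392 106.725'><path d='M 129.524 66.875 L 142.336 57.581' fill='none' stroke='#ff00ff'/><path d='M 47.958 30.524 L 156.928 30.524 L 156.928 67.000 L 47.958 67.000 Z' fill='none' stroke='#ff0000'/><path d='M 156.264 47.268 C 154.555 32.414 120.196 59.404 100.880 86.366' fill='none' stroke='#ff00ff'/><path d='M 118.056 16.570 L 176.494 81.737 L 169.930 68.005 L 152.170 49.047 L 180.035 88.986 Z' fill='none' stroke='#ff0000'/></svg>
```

1 u = 1 mm; y_m = 106.725 − y.

[1] `<path>` line segment, #ff00ff→score S468 F1824: (129.524,39.850) → (142.336,49.144)

[2] `<path>` rectangle, #ff0000→cut S791 F977: (47.958,76.201) → (156.928,76.201) → (156.928,39.725) → (47.958,39.725) → (47.958,76.201) (closed)

[3] `<path>` cubic bezier, #ff00ff→score S468 F1824: (156.264,59.457) → (152.909,63.591) → (145.438,61.914) → (135.175,55.589) → (123.444,45.780) → (111.571,33.648) → (100.880,20.359)

[4] `<path>` closed polygon, #ff0000→cut S791 F977: (118.056,90.155) → (176.494,24.988) → (169.930,38.720) → (152.170,57.678) → (180.035,17.739) → (118.056,90.155) (closed)

G21
G90
G0 X129.524 Y39.850
M3 S468
G1 X142.336 Y49.144 F1824
M5
G0 X47.958 Y76.201
M3 S791
G1 X156.928 Y76.201 F977
G1 X156.928 Y39.725
G1 X47.958 Y39.725
G1 X47.958 Y76.201
M5
G0 X156.264 Y59.457
M3 S468
G1 X152.909 Y63.591 F1824
G1 X145.438 Y61.914
G1 X135.175 Y55.589
G1 X123.444 Y45.780
G1 X111.571 Y33.648
G1 X100.880 Y20.359
M5
G0 X118.056 Y90.155
M3 S791
G1 X176.494 Y24.988 F977
G1 X169.930 Y38.720
G1 X152.170 Y57.678
G1 X180.035 Y17.739
G1 X118.056 Y90.155
M5
G0 X0.000 Y0.000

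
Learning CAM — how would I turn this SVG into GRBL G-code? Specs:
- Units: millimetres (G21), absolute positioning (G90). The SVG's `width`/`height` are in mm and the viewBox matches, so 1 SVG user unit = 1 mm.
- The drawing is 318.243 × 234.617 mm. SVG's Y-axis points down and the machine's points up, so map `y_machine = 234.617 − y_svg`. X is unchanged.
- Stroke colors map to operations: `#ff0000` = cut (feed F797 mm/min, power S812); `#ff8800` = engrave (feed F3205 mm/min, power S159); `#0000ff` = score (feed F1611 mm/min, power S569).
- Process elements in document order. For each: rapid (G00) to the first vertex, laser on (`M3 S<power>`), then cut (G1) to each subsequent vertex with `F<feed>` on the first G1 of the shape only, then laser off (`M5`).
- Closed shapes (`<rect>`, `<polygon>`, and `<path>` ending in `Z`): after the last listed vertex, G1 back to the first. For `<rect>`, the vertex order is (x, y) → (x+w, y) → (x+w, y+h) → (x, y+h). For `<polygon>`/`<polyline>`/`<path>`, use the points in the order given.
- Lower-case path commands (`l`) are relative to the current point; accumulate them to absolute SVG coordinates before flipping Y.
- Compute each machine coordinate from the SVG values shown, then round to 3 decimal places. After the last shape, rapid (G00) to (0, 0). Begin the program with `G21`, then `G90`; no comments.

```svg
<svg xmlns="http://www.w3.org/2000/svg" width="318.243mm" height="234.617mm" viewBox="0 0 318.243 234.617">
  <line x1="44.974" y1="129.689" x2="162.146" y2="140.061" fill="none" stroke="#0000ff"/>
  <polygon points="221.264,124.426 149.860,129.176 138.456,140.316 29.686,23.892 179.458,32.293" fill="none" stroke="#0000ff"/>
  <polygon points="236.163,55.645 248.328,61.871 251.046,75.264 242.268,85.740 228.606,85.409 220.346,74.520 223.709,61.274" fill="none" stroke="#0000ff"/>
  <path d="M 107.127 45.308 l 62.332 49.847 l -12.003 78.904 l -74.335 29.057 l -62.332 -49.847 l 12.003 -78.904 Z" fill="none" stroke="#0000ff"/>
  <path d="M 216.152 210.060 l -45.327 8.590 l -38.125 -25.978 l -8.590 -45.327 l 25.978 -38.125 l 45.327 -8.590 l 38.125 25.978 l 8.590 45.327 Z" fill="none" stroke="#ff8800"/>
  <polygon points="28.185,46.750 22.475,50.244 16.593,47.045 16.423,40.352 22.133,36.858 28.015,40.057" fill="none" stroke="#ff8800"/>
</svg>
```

G21
G90
G00 X44.974 Y104.928
M3 S569
G1 X162.146 Y94.556 F1611
M5
G00 X221.264 Y110.191
M3 S569
G1 X149.860 Y105.441 F1611
G1 X138.456 Y94.301
G1 X29.686 Y210.725
G1 X179.458 Y202.324
G1 X221.264 Y110.191
M5
G00 X236.163 Y178.972
M3 S569
G1 X248.328 Y172.746 F1611
G1 X251.046 Y159.353
G1 X242.268 Y148.877
G1 X228.606 Y149.208
G1 X220.346 Y160.097
G1 X223.709 Y173.343
G1 X236.163 Y178.972
M5
G00 X107.127 Y189.309
M3 S569
G1 X169.459 Y139.462 F1611
G1 X157.456 Y60.558
G1 X83.121 Y31.501
G1 X20.789 Y81.348
G1 X32.792 Y160.252
G1 X107.127 Y189.309
M5
G00 X216.152 Y24.557
M3 S159
G1 X170.825 Y15.967 F3205
G1 X132.700 Y41.945
G1 X124.110 Y87.272
G1 X150.088 Y125.397
G1 X195.415 Y133.987
G1 X233.540 Y108.009
G1 X242.130 Y62.682
G1 X216.152 Y24.557
M5
G00 X28.185 Y187.867
M3 S159
G1 X22.475 Y184.373 F3205
G1 X16.593 Y187.572
G1 X16.423 Y194.265
G1 X22.133 Y197.759
G1 X28.015 Y194.560
G1 X28.185 Y187.867
M5
G00 X0.000 Y0.000

1 u = 1 mm; y_m = 234.617 − y.

[1] `<line>` line segment, #0000ff→score S569 F1611: (44.974,104.928) → (162.146,94.556)

[2] `<polygon>` closed polygon, #0000ff→score S569 F1611: (221.264,110.191) → (149.860,105.441) → (138.456,94.301) → (29.686,210.725) → (179.458,202.324) → (221.264,110.191) (closed)

[3] `<polygon>` regular polygon, #0000ff→score S569 F1611: (236.163,178.972) → (248.328,172.746) → (251.046,159.353) → (242.268,148.877) → (228.606,149.208) → (220.346,160.097) → (223.709,173.343) → (236.163,178.972) (closed)

[4] `<path>` regular polygon, #0000ff→score S569 F1611: (107.127,189.309) → (169.459,139.462) → (157.456,60.558) → (83.121,31.501) → (20.789,81.348) → (32.792,160.252) → (107.127,189.309) (closed)

[5] `<path>` regular polygon, #ff8800→engrave S159 F3205: (216.152,24.557) → (170.825,15.967) → (132.700,41.945) → (124.110,87.272) → (150.088,125.397) → (195.415,133.987) → (233.540,108.009) → (242.130,62.682) → (216.152,24.557) (closed)

[6] `<polygon>` regular polygon, #ff8800→engrave S159 F3205: (28.185,187.867) → (22.475,184.373) → (16.593,187.572) → (16.423,194.265) → (22.133,197.759) → (28.015,194.560) → (28.185,187.867) (closed)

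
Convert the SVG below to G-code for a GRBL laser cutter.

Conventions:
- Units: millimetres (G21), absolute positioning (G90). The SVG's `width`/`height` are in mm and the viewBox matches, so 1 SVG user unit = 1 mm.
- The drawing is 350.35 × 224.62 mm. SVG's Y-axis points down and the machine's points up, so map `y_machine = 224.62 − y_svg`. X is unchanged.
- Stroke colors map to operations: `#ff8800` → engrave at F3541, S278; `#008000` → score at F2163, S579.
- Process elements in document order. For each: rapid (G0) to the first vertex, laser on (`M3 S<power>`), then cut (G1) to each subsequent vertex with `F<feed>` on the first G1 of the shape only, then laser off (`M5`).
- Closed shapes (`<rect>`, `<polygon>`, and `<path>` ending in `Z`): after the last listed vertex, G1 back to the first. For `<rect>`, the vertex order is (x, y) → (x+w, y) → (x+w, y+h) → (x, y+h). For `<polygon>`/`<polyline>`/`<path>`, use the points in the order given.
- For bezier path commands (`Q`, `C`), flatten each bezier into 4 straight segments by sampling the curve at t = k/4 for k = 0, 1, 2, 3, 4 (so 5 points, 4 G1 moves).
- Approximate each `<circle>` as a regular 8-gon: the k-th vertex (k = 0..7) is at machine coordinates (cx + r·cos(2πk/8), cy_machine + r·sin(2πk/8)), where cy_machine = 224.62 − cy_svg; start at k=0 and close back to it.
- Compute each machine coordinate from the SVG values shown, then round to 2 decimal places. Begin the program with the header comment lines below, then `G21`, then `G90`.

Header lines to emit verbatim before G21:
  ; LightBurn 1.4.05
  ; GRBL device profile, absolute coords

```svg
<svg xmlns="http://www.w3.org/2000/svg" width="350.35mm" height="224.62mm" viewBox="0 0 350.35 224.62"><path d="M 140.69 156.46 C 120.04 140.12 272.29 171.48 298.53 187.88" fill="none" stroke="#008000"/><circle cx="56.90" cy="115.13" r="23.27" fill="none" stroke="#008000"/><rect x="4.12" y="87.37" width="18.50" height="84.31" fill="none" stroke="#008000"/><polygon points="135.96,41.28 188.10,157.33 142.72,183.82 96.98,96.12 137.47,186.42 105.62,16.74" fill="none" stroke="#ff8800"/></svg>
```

Since the viewBox matches the mm dimensions, user units are millimetres directly. The only transform is the Y-flip y_m = 224.62 − y_svg.

Shape 1 is a cubic bezier drawn with `<path>`. Its stroke #008000 means score at S579, F2163. After flipping Y the toolpath is (140.69,68.16) → (152.95,72.45) → (202.03,64.73) → (259.89,50.87) → (298.53,36.74).

Shape 2 is a circle drawn with `<circle>`. Its stroke #008000 means score at S579, F2163. After flipping Y the toolpath is (80.17,109.49) → (73.35,125.94) → (56.90,132.76) → (40.45,125.94) → (33.63,109.49) → (40.45,93.04) → (56.90,86.22) → (73.35,93.04) → (80.17,109.49), returning to the start.

Shape 3 is a rectangle drawn with `<rect>`. Its stroke #008000 means score at S579, F2163. After flipping Y the toolpath is (4.12,137.25) → (22.62,137.25) → (22.62,52.94) → (4.12,52.94) → (4.12,137.25), returning to the start.

Shape 4 is a closed polygon drawn with `<polygon>`. Its stroke #ff8800 means engrave at S278, F3541. After flipping Y the toolpath is (135.96,183.34) → (188.10,67.29) → (142.72,40.80) → (96.98,128.50) → (137.47,38.20) → (105.62,207.88) → (135.96,183.34), returning to the start.

; LightBurn 1.4.05
; GRBL device profile, absolute coords
G21
G90
G0 X140.69 Y68.16
M3 S579
G1 X152.95 Y72.45 F2163
G1 X202.03 Y64.73
G1 X259.89 Y50.87
G1 X298.53 Y36.74
M5
G0 X80.17 Y109.49
M3 S579
G1 X73.35 Y125.94 F2163
G1 X56.90 Y132.76
G1 X40.45 Y125.94
G1 X33.63 Y109.49
G1 X40.45 Y93.04
G1 X56.90 Y86.22
G1 X73.35 Y93.04
G1 X80.17 Y109.49
M5
G0 X4.12 Y137.25
M3 S579
G1 X22.62 Y137.25 F2163
G1 X22.62 Y52.94
G1 X4.12 Y52.94
G1 X4.12 Y137.25
M5
G0 X135.96 Y183.34
M3 S278
G1 X188.10 Y67.29 F3541
G1 X142.72 Y40.80
G1 X96.98 Y128.50
G1 X137.47 Y38.20
G1 X105.62 Y207.88
G1 X135.96 Y183.34
M5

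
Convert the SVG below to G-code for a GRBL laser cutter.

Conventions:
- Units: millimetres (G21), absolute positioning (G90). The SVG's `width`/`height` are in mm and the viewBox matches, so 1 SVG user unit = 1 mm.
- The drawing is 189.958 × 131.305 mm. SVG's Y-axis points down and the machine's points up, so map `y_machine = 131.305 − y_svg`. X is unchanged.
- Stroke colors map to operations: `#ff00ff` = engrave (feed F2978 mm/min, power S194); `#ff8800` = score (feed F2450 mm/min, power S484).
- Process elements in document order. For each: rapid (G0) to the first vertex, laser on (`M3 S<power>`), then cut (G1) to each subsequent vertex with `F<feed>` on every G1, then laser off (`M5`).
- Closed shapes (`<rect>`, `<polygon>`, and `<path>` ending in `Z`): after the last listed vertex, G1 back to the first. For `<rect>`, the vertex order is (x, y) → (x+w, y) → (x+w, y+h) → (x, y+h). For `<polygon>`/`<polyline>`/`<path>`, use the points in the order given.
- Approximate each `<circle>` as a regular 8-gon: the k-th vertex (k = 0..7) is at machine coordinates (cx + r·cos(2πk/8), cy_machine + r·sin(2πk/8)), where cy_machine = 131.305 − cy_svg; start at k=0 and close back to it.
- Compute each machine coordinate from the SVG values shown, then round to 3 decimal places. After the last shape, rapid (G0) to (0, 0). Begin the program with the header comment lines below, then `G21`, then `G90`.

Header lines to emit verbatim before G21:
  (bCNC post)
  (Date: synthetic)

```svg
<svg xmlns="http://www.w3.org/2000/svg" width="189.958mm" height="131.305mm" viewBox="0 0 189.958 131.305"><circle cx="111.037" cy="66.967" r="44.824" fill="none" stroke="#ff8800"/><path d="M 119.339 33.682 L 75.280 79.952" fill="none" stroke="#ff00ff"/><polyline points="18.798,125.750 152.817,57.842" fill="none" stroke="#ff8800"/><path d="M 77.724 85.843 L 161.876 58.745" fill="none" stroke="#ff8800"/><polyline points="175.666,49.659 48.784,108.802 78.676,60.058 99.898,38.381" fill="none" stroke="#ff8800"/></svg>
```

Since the viewBox matches the mm dimensions, user units are millimetres directly. The only transform is the Y-flip y_m = 131.305 − y_svg.

Shape 1 is a circle drawn with `<circle>`. Its stroke #ff8800 means score at S484, F2450. After flipping Y the toolpath is (155.861,64.338) → (142.732,96.033) → (111.037,109.162) → (79.342,96.033) → (66.213,64.338) → (79.342,32.643) → (111.037,19.514) → (142.732,32.643) → (155.861,64.338), returning to the start.

Shape 2 is a line segment drawn with `<path>`. Its stroke #ff00ff means engrave at S194, F2978. After flipping Y the toolpath is (119.339,97.623) → (75.280,51.353).

Shape 3 is a line segment drawn with `<polyline>`. Its stroke #ff8800 means score at S484, F2450. After flipping Y the toolpath is (18.798,5.555) → (152.817,73.463).

Shape 4 is a line segment drawn with `<path>`. Its stroke #ff8800 means score at S484, F2450. After flipping Y the toolpath is (77.724,45.462) → (161.876,72.560).

Shape 5 is a open polyline drawn with `<polyline>`. Its stroke #ff8800 means score at S484, F2450. After flipping Y the toolpath is (175.666,81.646) → (48.784,22.503) → (78.676,71.247) → (99.898,92.924).

(bCNC post)
(Date: synthetic)
G21
G90
G0 X155.861 Y64.338
M3 S484
G1 X142.732 Y96.033 F2450
G1 X111.037 Y109.162 F2450
G1 X79.342 Y96.033 F2450
G1 X66.213 Y64.338 F2450
G1 X79.342 Y32.643 F2450
G1 X111.037 Y19.514 F2450
G1 X142.732 Y32.643 F2450
G1 X155.861 Y64.338 F2450
M5
G0 X119.339 Y97.623
M3 S194
G1 X75.280 Y51.353 F2978
M5
G0 X18.798 Y5.555
M3 S484
G1 X152.817 Y73.463 F2450
M5
G0 X77.724 Y45.462
M3 S484
G1 X161.876 Y72.560 F2450
M5
G0 X175.666 Y81.646
M3 S484
G1 X48.784 Y22.503 F2450
G1 X78.676 Y71.247 F2450
G1 X99.898 Y92.924 F2450
M5
G0 X0.000 Y0.000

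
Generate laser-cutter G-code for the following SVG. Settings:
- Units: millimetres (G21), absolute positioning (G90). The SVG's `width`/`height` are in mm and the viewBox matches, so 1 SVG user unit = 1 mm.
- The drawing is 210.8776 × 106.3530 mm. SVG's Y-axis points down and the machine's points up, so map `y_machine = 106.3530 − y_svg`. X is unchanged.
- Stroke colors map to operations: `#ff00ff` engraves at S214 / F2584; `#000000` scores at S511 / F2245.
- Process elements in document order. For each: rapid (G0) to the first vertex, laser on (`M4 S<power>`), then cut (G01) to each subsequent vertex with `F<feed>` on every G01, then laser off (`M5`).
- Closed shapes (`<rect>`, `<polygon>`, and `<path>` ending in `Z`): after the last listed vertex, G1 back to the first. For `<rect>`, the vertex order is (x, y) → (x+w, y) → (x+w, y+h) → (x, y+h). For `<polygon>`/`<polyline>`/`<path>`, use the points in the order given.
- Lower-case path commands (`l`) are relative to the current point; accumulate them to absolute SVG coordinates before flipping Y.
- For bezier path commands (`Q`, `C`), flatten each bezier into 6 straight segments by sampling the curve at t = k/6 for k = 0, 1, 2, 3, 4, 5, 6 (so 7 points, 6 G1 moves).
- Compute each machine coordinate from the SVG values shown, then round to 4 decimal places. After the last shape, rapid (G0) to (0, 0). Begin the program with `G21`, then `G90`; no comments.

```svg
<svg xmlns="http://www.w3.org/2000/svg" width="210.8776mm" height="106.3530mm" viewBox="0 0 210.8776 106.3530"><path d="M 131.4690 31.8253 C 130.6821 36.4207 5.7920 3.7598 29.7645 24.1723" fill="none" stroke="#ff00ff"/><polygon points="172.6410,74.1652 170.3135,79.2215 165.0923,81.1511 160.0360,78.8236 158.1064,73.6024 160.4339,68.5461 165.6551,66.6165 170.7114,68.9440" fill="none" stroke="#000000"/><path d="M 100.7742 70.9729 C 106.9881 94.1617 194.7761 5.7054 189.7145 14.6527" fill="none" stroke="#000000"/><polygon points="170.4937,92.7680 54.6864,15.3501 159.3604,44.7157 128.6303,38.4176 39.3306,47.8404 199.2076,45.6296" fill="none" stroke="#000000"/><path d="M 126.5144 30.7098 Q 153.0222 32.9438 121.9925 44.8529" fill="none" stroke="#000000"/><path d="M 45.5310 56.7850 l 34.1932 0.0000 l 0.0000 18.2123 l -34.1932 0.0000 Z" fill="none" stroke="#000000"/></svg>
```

G21
G90
G0 X131.4690 Y74.5277
M4 S214
G01 X121.9973 Y74.9165 F2584
G01 X99.4242 Y79.0055 F2584
G01 X71.3320 Y84.2856 F2584
G01 X45.3030 Y88.2476 F2584
G01 X28.9197 Y88.3824 F2584
G01 X29.7645 Y82.1807 F2584
M5
G0 X172.6410 Y32.1878
M4 S511
G01 X170.3135 Y27.1315 F2245
G01 X165.0923 Y25.2019 F2245
G01 X160.0360 Y27.5294 F2245
G01 X158.1064 Y32.7506 F2245
G01 X160.4339 Y37.8069 F2245
G01 X165.6551 Y39.7365 F2245
G01 X170.7114 Y37.4090 F2245
G01 X172.6410 Y32.1878 F2245
M5
G0 X100.7742 Y35.3801
M4 S511
G01 X109.8715 Y32.1216 F2245
G01 X127.7193 Y41.6638 F2245
G01 X149.4727 Y58.1996 F2245
G01 X170.2864 Y75.9223 F2245
G01 X185.3154 Y89.0248 F2245
G01 X189.7145 Y91.7003 F2245
M5
G0 X170.4937 Y13.5850
M4 S511
G01 X54.6864 Y91.0029 F2245
G01 X159.3604 Y61.6373 F2245
G01 X128.6303 Y67.9354 F2245
G01 X39.3306 Y58.5126 F2245
G01 X199.2076 Y60.7234 F2245
G01 X170.4937 Y13.5850 F2245
M5
G0 X126.5144 Y75.6432
M4 S511
G01 X133.7521 Y74.6298 F2245
G01 X137.7932 Y73.0789 F2245
G01 X138.6378 Y70.9904 F2245
G01 X136.2859 Y68.3645 F2245
G01 X130.7375 Y65.2010 F2245
G01 X121.9925 Y61.5001 F2245
M5
G0 X45.5310 Y49.5680
M4 S511
G01 X79.7242 Y49.5680 F2245
G01 X79.7242 Y31.3557 F2245
G01 X45.5310 Y31.3557 F2245
G01 X45.5310 Y49.5680 F2245
M5
G0 X0.0000 Y0.0000

viewBox `0 0 210.8776 106.3530` with mm width/height → 1 unit = 1 mm. Flip: y_m = 106.3530 − y_svg.

**Shape 1** — `<path>` cubic bezier, stroke `#ff00ff` → engrave (S214, F2584). Control points (SVG): P0=(131.4690,31.8253), P1=(130.6821,36.4207), P2=(5.7920,3.7598), P3=(29.7645,24.1723); sampled at t=k/6. Machine vertices: (131.4690,74.5277) → (121.9973,74.9165) → (99.4242,79.0055) → (71.3320,84.2856) → (45.3030,88.2476) → (28.9197,88.3824) → (29.7645,82.1807). Open path.

**Shape 2** — `<polygon>` regular polygon, stroke `#000000` → score (S511, F2245). Machine vertices: (172.6410,32.1878) → (170.3135,27.1315) → (165.0923,25.2019) → (160.0360,27.5294) → (158.1064,32.7506) → (160.4339,37.8069) → (165.6551,39.7365) → (170.7114,37.4090) → (172.6410,32.1878). Closed: final G1 returns to the first vertex.

**Shape 3** — `<path>` cubic bezier, stroke `#000000` → score (S511, F2245). Control points (SVG): P0=(100.7742,70.9729), P1=(106.9881,94.1617), P2=(194.7761,5.7054), P3=(189.7145,14.6527); sampled at t=k/6. Machine vertices: (100.7742,35.3801) → (109.8715,32.1216) → (127.7193,41.6638) → (149.4727,58.1996) → (170.2864,75.9223) → (185.3154,89.0248) → (189.7145,91.7003). Open path.

**Shape 4** — `<polygon>` closed polygon, stroke `#000000` → score (S511, F2245). Machine vertices: (170.4937,13.5850) → (54.6864,91.0029) → (159.3604,61.6373) → (128.6303,67.9354) → (39.3306,58.5126) → (199.2076,60.7234) → (170.4937,13.5850). Closed: final G1 returns to the first vertex.

**Shape 5** — `<path>` quadratic bezier, stroke `#000000` → score (S511, F2245). Control points (SVG): P0=(126.5144,30.7098), P1=(153.0222,32.9438), P2=(121.9925,44.8529); sampled at t=k/6. Machine vertices: (126.5144,75.6432) → (133.7521,74.6298) → (137.7932,73.0789) → (138.6378,70.9904) → (136.2859,68.3645) → (130.7375,65.2010) → (121.9925,61.5001). Open path.

**Shape 6** — `<path>` rectangle, stroke `#000000` → score (S511, F2245). Machine vertices: (45.5310,49.5680) → (79.7242,49.5680) → (79.7242,31.3557) → (45.5310,31.3557) → (45.5310,49.5680). Closed: final G1 returns to the first vertex.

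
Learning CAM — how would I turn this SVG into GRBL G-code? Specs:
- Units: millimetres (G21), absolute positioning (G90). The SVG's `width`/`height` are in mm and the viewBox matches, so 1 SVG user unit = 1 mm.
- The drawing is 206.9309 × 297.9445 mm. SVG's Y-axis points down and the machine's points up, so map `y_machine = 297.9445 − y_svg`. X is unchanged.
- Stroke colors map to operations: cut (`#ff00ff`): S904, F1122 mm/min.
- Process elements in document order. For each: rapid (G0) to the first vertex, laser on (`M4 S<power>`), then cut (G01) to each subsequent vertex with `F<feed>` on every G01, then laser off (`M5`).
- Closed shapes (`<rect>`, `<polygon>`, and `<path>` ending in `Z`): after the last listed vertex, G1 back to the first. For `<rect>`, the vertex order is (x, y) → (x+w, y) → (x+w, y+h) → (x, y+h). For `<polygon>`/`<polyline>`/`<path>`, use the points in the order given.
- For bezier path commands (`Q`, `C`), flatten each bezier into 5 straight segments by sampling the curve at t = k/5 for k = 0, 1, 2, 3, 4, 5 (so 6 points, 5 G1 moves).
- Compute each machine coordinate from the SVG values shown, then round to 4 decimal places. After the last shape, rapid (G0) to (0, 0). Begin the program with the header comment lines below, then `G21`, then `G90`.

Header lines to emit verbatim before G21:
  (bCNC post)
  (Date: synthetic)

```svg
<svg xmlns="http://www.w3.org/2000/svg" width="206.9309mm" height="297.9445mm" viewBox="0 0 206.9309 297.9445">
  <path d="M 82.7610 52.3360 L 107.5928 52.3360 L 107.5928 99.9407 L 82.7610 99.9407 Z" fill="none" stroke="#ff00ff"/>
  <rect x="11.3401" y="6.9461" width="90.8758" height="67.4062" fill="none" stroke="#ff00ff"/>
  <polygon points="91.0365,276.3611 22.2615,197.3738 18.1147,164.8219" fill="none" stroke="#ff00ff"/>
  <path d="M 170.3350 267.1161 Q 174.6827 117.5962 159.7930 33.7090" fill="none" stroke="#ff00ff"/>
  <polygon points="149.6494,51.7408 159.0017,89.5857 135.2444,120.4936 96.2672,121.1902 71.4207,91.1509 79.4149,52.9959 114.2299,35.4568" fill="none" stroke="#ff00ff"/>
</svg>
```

(bCNC post)
(Date: synthetic)
G21
G90
G0 X82.7610 Y245.6085
M4 S904
G01 X107.5928 Y245.6085 F1122
G01 X107.5928 Y198.0038 F1122
G01 X82.7610 Y198.0038 F1122
G01 X82.7610 Y245.6085 F1122
M5
G0 X11.3401 Y290.9984
M4 S904
G01 X102.2159 Y290.9984 F1122
G01 X102.2159 Y223.5922 F1122
G01 X11.3401 Y223.5922 F1122
G01 X11.3401 Y290.9984 F1122
M5
G0 X91.0365 Y21.5834
M4 S904
G01 X22.2615 Y100.5707 F1122
G01 X18.1147 Y133.1226 F1122
G01 X91.0365 Y21.5834 F1122
M5
G0 X170.3350 Y30.8284
M4 S904
G01 X171.3046 Y88.0111 F1122
G01 X170.7352 Y139.9431 F1122
G01 X168.6268 Y186.6245 F1122
G01 X164.9794 Y228.0553 F1122
G01 X159.7930 Y264.2355 F1122
M5
G0 X149.6494 Y246.2037
M4 S904
G01 X159.0017 Y208.3588 F1122
G01 X135.2444 Y177.4509 F1122
G01 X96.2672 Y176.7543 F1122
G01 X71.4207 Y206.7936 F1122
G01 X79.4149 Y244.9486 F1122
G01 X114.2299 Y262.4877 F1122
G01 X149.6494 Y246.2037 F1122
M5
G0 X0.0000 Y0.0000

1 u = 1 mm; y_m = 297.9445 − y.

[1] `<path>` rectangle, #ff00ff→cut S904 F1122: (82.7610,245.6085) → (107.5928,245.6085) → (107.5928,198.0038) → (82.7610,198.0038) → (82.7610,245.6085) (closed)

[2] `<rect>` rectangle, #ff00ff→cut S904 F1122: (11.3401,290.9984) → (102.2159,290.9984) → (102.2159,223.5922) → (11.3401,223.5922) → (11.3401,290.9984) (closed)

[3] `<polygon>` closed polygon, #ff00ff→cut S904 F1122: (91.0365,21.5834) → (22.2615,100.5707) → (18.1147,133.1226) → (91.0365,21.5834) (closed)

[4] `<path>` quadratic bezier, #ff00ff→cut S904 F1122: (170.3350,30.8284) → (171.3046,88.0111) → (170.7352,139.9431) → (168.6268,186.6245) → (164.9794,228.0553) → (159.7930,264.2355)

[5] `<polygon>` regular polygon, #ff00ff→cut S904 F1122: (149.6494,246.2037) → (159.0017,208.3588) → (135.2444,177.4509) → (96.2672,176.7543) → (71.4207,206.7936) → (79.4149,244.9486) → (114.2299,262.4877) → (149.6494,246.2037) (closed)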